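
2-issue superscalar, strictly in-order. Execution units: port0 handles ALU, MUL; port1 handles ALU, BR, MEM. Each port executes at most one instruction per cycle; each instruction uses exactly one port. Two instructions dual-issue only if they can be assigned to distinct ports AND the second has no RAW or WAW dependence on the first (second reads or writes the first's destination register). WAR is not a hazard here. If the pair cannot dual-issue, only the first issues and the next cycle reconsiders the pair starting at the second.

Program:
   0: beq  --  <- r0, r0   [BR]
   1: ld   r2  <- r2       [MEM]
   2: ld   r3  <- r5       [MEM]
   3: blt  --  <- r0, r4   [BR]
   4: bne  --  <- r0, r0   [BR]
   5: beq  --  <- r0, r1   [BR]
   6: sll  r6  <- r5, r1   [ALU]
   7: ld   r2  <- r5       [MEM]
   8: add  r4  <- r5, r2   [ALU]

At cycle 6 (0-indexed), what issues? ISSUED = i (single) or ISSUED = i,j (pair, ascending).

t=0 i0:beq.BR ; no-port BR/MEM
t=1 i1:ld.MEM ; no-port MEM/MEM
t=2 i2:ld.MEM ; no-port MEM/BR
t=3 i3:blt.BR ; no-port BR/BR
t=4 i4:bne.BR ; no-port BR/BR
t=5 i5&i6:beq.BR;sll.ALU ; 2-wide
t=6 i7:ld.MEM ; RAW r2
t=7 i8:add.ALU ; tail

ISSUED = 7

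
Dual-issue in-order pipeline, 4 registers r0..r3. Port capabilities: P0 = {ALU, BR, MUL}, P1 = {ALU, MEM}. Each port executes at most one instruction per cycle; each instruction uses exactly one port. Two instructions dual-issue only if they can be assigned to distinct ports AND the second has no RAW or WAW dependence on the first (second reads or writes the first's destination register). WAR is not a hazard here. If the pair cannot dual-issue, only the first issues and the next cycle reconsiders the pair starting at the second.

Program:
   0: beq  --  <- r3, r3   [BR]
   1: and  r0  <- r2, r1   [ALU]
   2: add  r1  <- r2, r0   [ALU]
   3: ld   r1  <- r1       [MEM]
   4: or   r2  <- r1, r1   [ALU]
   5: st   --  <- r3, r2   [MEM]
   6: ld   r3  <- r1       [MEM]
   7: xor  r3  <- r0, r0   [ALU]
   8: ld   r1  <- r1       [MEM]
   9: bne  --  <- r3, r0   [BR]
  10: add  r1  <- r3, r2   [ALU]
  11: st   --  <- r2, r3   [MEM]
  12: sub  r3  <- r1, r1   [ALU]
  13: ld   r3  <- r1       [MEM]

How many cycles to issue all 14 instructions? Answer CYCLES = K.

t=0 i0+i1:beq.BR+and.ALU ; dual
t=1 i2:add.ALU ; RAW+WAW r1
t=2 i3:ld.MEM ; RAW r1
t=3 i4:or.ALU ; RAW r2
t=4 i5:st.MEM ; no-port MEM/MEM
t=5 i6:ld.MEM ; WAW r3
t=6 i7+i8:xor.ALU+ld.MEM ; dual
t=7 i9+i10:bne.BR+add.ALU ; dual
t=8 i11+i12:st.MEM+sub.ALU ; dual
t=9 i13:ld.MEM ; tail

CYCLES = 10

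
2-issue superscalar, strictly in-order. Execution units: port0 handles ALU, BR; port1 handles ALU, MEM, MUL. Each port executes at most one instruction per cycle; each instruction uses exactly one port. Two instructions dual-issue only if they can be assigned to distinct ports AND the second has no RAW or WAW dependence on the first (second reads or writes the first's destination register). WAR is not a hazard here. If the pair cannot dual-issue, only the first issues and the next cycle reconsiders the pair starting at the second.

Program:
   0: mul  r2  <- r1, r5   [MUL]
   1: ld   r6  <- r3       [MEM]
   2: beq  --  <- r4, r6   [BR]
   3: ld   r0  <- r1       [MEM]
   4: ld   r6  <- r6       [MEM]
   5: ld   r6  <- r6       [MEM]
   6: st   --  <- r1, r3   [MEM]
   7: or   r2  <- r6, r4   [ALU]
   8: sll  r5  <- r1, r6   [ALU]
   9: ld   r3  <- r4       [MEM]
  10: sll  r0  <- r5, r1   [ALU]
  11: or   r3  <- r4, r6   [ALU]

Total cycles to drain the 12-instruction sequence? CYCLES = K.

CYCLES = 8

[0] i0  mul.MUL  -- no-port MUL/MEM
[1] i1  ld.MEM  -- RAW r6
[2] i2/i3  beq.BR/ld.MEM  -- pair
[3] i4  ld.MEM  -- no-port MEM/MEM
[4] i5  ld.MEM  -- no-port MEM/MEM
[5] i6/i7  st.MEM/or.ALU  -- pair
[6] i8/i9  sll.ALU/ld.MEM  -- pair
[7] i10/i11  sll.ALU/or.ALU  -- pair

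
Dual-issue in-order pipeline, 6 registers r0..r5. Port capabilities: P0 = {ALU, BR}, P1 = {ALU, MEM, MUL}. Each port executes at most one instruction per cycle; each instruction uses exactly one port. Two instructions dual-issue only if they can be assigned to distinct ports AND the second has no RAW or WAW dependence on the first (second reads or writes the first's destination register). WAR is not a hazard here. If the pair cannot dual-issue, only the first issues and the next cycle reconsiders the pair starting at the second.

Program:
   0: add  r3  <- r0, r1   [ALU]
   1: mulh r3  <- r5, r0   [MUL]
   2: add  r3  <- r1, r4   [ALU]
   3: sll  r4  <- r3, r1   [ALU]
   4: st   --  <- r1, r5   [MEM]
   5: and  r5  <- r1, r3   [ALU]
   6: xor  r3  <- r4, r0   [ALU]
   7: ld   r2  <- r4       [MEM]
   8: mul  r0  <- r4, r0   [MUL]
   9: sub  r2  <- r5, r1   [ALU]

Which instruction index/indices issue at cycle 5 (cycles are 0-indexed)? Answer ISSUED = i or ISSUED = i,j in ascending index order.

ISSUED = 7

c0: i0 add  WAW r3
c1: i1 mulh  WAW r3
c2: i2 add  RAW r3
c3: i3,i4 sll;st  pair
c4: i5,i6 and;xor  pair
c5: i7 ld  no-port MEM/MUL
c6: i8,i9 mul;sub  pair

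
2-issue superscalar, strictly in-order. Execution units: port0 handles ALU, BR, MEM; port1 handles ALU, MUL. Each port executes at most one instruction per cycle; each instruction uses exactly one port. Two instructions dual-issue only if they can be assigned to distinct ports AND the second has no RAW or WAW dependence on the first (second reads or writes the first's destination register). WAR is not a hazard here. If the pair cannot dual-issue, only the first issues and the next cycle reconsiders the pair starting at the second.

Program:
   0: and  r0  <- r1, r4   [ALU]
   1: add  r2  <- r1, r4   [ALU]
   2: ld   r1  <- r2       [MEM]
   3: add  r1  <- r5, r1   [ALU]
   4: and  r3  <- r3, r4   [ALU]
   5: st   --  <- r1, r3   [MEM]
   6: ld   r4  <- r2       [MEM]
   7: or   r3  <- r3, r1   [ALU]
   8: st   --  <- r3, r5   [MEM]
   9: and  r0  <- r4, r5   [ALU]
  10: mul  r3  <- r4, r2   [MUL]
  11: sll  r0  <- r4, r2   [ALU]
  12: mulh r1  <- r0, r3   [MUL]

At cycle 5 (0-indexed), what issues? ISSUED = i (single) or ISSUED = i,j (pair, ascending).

c0: i0+i1 and.ALU+add.ALU  2-wide
c1: i2 ld.MEM  RAW+WAW r1
c2: i3+i4 add.ALU+and.ALU  2-wide
c3: i5 st.MEM  no-port MEM/MEM
c4: i6+i7 ld.MEM+or.ALU  2-wide
c5: i8+i9 st.MEM+and.ALU  2-wide
c6: i10+i11 mul.MUL+sll.ALU  2-wide
c7: i12 mulh.MUL  tail

ISSUED = 8,9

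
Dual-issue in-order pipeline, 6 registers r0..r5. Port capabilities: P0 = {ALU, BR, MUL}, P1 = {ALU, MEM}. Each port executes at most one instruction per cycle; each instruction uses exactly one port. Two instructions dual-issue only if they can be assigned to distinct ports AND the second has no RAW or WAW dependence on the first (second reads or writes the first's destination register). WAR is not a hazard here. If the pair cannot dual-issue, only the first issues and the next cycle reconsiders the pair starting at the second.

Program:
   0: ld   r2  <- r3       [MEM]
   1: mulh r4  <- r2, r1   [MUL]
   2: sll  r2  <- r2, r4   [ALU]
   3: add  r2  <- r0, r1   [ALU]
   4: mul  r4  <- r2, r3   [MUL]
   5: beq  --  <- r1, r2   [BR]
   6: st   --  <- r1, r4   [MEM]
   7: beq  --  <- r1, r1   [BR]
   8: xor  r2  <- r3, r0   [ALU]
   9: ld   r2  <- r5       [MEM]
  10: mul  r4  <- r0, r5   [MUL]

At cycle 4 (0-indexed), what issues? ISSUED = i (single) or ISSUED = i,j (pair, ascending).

ISSUED = 4

0. ld @i0  | RAW r2
1. mulh @i1  | RAW r4
2. sll @i2  | WAW r2
3. add @i3  | RAW r2
4. mul @i4  | no-port MUL/BR
5. beq st @i5/i6  | 2-wide
6. beq xor @i7/i8  | 2-wide
7. ld mul @i9/i10  | 2-wide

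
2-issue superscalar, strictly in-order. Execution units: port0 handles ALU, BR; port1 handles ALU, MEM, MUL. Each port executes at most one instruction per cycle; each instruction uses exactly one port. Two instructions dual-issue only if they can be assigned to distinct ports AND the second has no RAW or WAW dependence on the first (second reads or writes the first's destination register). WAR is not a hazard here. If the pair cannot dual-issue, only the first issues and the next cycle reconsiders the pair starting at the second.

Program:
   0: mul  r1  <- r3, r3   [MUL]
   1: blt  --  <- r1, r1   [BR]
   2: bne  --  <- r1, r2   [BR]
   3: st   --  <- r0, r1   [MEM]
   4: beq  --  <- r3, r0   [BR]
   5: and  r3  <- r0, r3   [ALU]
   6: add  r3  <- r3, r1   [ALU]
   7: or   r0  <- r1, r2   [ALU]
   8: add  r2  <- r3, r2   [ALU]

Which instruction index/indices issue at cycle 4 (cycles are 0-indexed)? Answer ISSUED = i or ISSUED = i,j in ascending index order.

#0 head=0: mul.MUL i0 RAW r1
#1 head=1: blt.BR i1 no-port BR/BR
#2 head=2: bne.BR st.MEM i2/i3 pair
#3 head=4: beq.BR and.ALU i4/i5 pair
#4 head=6: add.ALU or.ALU i6/i7 pair
#5 head=8: add.ALU i8 tail

ISSUED = 6,7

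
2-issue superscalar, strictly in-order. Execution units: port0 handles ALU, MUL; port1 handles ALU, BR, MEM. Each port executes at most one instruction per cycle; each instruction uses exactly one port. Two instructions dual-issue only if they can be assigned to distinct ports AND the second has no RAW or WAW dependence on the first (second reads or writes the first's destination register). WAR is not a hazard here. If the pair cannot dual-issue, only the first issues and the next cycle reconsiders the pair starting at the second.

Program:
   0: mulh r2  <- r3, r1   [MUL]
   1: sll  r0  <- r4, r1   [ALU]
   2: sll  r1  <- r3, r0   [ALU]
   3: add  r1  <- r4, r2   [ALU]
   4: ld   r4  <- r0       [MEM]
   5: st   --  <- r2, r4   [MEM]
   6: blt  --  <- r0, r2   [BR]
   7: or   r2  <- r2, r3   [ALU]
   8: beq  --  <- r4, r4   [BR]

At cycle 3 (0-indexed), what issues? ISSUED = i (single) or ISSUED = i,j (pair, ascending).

ISSUED = 5

0. mulh.MUL;sll.ALU @i0/i1  | pair
1. sll.ALU @i2  | WAW r1
2. add.ALU;ld.MEM @i3/i4  | pair
3. st.MEM @i5  | no-port MEM/BR
4. blt.BR;or.ALU @i6/i7  | pair
5. beq.BR @i8  | tail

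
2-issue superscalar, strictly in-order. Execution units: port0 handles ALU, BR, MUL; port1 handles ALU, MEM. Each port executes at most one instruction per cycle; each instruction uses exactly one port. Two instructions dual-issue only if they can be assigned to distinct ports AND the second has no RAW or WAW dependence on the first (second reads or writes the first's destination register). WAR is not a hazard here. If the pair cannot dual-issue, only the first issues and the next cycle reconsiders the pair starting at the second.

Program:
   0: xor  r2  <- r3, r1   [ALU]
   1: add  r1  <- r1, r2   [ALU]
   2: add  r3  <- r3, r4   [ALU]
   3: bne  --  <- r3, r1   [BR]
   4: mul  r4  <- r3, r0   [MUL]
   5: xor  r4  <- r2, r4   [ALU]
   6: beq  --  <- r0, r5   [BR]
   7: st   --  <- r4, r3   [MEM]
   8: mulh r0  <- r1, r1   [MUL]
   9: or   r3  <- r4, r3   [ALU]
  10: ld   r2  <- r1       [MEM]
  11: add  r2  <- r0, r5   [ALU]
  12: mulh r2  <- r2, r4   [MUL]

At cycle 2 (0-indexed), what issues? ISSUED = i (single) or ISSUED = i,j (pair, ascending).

ISSUED = 3

  cy0 -> i0 (xor.ALU) RAW r2
  cy1 -> i1+i2 (add.ALU;add.ALU) pair
  cy2 -> i3 (bne.BR) no-port BR/MUL
  cy3 -> i4 (mul.MUL) RAW+WAW r4
  cy4 -> i5+i6 (xor.ALU;beq.BR) pair
  cy5 -> i7+i8 (st.MEM;mulh.MUL) pair
  cy6 -> i9+i10 (or.ALU;ld.MEM) pair
  cy7 -> i11 (add.ALU) RAW+WAW r2
  cy8 -> i12 (mulh.MUL) tail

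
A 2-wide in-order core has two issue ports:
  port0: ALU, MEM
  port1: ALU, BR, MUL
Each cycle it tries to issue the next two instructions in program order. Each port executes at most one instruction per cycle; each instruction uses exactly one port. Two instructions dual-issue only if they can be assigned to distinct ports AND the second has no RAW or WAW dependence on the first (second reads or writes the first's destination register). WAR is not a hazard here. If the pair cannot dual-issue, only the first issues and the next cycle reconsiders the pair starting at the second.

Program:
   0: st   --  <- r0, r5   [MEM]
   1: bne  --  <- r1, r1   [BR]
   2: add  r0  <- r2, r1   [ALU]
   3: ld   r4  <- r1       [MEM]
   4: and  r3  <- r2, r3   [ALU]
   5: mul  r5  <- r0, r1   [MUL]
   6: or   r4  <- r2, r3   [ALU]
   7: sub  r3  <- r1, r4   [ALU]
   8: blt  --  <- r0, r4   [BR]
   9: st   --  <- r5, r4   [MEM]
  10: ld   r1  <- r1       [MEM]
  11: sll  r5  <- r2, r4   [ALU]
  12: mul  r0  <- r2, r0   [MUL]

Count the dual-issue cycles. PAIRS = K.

PAIRS = 5

[0] i0/i1  st.MEM+bne.BR  -- pair
[1] i2/i3  add.ALU+ld.MEM  -- pair
[2] i4/i5  and.ALU+mul.MUL  -- pair
[3] i6  or.ALU  -- RAW r4
[4] i7/i8  sub.ALU+blt.BR  -- pair
[5] i9  st.MEM  -- no-port MEM/MEM
[6] i10/i11  ld.MEM+sll.ALU  -- pair
[7] i12  mul.MUL  -- tail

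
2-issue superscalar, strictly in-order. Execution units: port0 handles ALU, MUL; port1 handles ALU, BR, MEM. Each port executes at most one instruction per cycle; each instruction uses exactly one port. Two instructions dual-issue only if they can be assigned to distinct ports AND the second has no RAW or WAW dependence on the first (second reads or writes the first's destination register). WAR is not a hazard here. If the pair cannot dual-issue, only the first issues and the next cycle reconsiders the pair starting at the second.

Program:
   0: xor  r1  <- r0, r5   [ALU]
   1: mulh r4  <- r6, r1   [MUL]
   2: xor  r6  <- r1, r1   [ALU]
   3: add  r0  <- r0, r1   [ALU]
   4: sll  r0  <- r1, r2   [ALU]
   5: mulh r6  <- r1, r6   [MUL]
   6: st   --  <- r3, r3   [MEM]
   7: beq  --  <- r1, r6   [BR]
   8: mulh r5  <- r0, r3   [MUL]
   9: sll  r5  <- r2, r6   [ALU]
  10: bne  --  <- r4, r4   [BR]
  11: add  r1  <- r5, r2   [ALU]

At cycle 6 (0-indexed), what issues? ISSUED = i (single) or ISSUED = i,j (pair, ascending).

ISSUED = 9,10

t=0 i0:xor.ALU ; RAW r1
t=1 i1&i2:mulh.MUL+xor.ALU ; 2-wide
t=2 i3:add.ALU ; WAW r0
t=3 i4&i5:sll.ALU+mulh.MUL ; 2-wide
t=4 i6:st.MEM ; no-port MEM/BR
t=5 i7&i8:beq.BR+mulh.MUL ; 2-wide
t=6 i9&i10:sll.ALU+bne.BR ; 2-wide
t=7 i11:add.ALU ; tail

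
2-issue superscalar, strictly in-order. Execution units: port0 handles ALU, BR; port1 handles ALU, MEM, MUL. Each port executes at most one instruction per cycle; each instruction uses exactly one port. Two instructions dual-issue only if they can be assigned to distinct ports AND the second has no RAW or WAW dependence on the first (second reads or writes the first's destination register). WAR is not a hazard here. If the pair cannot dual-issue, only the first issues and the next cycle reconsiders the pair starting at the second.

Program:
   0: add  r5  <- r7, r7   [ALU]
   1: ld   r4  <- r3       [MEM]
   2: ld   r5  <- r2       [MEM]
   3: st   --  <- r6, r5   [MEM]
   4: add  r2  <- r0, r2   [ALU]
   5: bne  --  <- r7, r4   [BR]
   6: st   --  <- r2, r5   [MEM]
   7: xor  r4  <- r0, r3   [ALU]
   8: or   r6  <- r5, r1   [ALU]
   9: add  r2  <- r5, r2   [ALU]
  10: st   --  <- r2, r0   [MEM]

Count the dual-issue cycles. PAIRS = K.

PAIRS = 4

[0] i0/i1  add+ld  -- 2-wide
[1] i2  ld  -- no-port MEM/MEM
[2] i3/i4  st+add  -- 2-wide
[3] i5/i6  bne+st  -- 2-wide
[4] i7/i8  xor+or  -- 2-wide
[5] i9  add  -- RAW r2
[6] i10  st  -- tail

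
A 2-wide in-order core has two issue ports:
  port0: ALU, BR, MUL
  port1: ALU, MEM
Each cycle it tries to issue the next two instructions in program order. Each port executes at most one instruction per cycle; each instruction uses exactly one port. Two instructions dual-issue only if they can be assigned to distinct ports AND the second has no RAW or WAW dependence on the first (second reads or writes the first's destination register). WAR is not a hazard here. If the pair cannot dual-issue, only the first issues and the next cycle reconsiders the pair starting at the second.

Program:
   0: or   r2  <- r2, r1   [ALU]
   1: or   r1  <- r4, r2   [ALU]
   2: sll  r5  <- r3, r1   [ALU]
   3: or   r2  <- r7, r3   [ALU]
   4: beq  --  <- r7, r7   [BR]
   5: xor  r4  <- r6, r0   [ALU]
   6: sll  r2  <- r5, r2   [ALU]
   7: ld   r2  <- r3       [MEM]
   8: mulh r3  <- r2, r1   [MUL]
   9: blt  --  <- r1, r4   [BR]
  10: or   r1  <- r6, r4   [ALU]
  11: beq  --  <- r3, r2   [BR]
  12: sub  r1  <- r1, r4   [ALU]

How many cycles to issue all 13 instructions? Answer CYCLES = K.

CYCLES = 9

  cy0 -> i0 (or) RAW r2
  cy1 -> i1 (or) RAW r1
  cy2 -> i2/i3 (sll+or) dual
  cy3 -> i4/i5 (beq+xor) dual
  cy4 -> i6 (sll) WAW r2
  cy5 -> i7 (ld) RAW r2
  cy6 -> i8 (mulh) no-port MUL/BR
  cy7 -> i9/i10 (blt+or) dual
  cy8 -> i11/i12 (beq+sub) dual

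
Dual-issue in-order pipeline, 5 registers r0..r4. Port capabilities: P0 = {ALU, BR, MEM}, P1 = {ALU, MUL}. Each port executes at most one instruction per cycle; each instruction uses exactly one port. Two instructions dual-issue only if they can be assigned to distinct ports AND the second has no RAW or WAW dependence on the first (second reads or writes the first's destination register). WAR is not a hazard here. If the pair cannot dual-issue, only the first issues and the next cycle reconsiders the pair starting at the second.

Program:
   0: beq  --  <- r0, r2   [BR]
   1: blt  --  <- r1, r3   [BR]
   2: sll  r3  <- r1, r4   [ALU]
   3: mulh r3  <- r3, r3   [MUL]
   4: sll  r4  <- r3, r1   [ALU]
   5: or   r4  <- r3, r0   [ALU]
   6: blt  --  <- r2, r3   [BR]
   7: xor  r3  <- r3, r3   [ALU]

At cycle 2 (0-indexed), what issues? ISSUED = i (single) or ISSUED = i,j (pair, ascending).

ISSUED = 3

  cy0 -> i0 (beq.BR) no-port BR/BR
  cy1 -> i1/i2 (blt.BR sll.ALU) pair
  cy2 -> i3 (mulh.MUL) RAW r3
  cy3 -> i4 (sll.ALU) WAW r4
  cy4 -> i5/i6 (or.ALU blt.BR) pair
  cy5 -> i7 (xor.ALU) tail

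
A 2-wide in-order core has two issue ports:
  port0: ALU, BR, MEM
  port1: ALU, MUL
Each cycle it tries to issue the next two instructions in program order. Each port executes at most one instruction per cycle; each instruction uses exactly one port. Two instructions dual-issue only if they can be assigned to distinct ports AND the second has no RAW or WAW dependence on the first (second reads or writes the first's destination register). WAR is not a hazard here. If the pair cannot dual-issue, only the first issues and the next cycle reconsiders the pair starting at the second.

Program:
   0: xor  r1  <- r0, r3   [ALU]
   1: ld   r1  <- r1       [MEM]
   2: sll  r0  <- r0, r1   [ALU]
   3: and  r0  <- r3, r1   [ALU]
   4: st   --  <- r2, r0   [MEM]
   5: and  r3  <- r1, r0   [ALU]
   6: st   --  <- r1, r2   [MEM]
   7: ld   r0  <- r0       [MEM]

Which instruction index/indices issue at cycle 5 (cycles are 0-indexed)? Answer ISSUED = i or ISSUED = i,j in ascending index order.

ISSUED = 6

c0: i0 xor  RAW+WAW r1
c1: i1 ld  RAW r1
c2: i2 sll  WAW r0
c3: i3 and  RAW r0
c4: i4+i5 st/and  2-wide
c5: i6 st  no-port MEM/MEM
c6: i7 ld  tail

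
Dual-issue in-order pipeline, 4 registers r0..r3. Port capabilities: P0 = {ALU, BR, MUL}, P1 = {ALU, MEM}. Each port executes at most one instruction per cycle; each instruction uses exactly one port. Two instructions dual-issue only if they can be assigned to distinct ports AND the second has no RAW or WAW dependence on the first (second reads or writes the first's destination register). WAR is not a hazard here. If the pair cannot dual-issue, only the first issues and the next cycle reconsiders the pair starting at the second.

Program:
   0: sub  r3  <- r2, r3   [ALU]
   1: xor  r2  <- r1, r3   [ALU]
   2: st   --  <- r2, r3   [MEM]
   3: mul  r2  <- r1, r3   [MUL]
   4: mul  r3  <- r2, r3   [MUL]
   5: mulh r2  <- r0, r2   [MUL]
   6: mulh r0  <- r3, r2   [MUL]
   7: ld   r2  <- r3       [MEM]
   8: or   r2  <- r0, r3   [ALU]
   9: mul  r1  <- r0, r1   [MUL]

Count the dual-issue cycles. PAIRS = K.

PAIRS = 3

[0] i0  sub  -- RAW r3
[1] i1  xor  -- RAW r2
[2] i2&i3  st/mul  -- dual
[3] i4  mul  -- no-port MUL/MUL
[4] i5  mulh  -- no-port MUL/MUL
[5] i6&i7  mulh/ld  -- dual
[6] i8&i9  or/mul  -- dual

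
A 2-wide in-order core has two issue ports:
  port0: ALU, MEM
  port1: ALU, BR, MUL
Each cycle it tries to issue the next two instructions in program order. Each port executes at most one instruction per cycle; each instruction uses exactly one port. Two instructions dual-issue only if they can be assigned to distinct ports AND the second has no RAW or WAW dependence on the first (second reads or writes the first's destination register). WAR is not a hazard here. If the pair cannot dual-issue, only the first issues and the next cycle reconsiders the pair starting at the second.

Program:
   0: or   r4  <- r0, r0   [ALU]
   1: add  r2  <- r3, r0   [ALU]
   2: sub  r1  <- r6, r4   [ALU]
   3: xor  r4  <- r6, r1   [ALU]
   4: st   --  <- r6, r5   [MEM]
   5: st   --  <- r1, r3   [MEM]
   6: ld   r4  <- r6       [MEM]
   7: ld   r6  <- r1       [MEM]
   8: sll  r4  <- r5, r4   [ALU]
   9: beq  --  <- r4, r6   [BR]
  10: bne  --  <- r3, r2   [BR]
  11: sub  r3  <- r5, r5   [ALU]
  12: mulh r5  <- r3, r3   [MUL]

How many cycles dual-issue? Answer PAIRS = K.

PAIRS = 4

[0] i0,i1  or+add  -- 2-wide
[1] i2  sub  -- RAW r1
[2] i3,i4  xor+st  -- 2-wide
[3] i5  st  -- no-port MEM/MEM
[4] i6  ld  -- no-port MEM/MEM
[5] i7,i8  ld+sll  -- 2-wide
[6] i9  beq  -- no-port BR/BR
[7] i10,i11  bne+sub  -- 2-wide
[8] i12  mulh  -- tail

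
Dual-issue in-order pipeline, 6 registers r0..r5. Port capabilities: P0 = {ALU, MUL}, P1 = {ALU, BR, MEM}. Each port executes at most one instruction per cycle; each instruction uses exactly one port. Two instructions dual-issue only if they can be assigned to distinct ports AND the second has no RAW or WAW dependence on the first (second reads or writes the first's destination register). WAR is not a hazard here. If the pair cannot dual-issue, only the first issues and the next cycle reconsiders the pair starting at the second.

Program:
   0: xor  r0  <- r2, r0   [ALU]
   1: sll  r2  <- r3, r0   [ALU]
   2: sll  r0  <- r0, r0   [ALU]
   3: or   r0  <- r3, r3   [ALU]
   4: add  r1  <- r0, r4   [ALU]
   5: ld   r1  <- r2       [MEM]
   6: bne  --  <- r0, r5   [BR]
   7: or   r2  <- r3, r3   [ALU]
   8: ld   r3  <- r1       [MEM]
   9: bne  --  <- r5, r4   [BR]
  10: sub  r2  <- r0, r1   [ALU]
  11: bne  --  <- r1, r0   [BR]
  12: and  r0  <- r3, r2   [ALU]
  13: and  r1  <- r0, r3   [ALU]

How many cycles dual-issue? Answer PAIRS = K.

t=0 i0:xor ; RAW r0
t=1 i1&i2:sll/sll ; dual
t=2 i3:or ; RAW r0
t=3 i4:add ; WAW r1
t=4 i5:ld ; no-port MEM/BR
t=5 i6&i7:bne/or ; dual
t=6 i8:ld ; no-port MEM/BR
t=7 i9&i10:bne/sub ; dual
t=8 i11&i12:bne/and ; dual
t=9 i13:and ; tail

PAIRS = 4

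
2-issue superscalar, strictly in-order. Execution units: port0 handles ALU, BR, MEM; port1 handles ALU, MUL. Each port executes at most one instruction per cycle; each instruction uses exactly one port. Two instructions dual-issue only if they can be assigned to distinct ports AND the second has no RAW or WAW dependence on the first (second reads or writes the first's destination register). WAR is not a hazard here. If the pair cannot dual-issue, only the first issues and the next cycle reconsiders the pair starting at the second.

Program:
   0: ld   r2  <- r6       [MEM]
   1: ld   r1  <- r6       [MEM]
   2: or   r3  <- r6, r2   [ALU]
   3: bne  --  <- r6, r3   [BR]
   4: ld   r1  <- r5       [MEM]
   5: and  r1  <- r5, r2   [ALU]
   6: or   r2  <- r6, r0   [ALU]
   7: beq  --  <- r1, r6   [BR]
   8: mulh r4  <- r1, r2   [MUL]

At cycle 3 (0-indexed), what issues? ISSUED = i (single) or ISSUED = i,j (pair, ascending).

c0: i0 ld.MEM  no-port MEM/MEM
c1: i1&i2 ld.MEM+or.ALU  2-wide
c2: i3 bne.BR  no-port BR/MEM
c3: i4 ld.MEM  WAW r1
c4: i5&i6 and.ALU+or.ALU  2-wide
c5: i7&i8 beq.BR+mulh.MUL  2-wide

ISSUED = 4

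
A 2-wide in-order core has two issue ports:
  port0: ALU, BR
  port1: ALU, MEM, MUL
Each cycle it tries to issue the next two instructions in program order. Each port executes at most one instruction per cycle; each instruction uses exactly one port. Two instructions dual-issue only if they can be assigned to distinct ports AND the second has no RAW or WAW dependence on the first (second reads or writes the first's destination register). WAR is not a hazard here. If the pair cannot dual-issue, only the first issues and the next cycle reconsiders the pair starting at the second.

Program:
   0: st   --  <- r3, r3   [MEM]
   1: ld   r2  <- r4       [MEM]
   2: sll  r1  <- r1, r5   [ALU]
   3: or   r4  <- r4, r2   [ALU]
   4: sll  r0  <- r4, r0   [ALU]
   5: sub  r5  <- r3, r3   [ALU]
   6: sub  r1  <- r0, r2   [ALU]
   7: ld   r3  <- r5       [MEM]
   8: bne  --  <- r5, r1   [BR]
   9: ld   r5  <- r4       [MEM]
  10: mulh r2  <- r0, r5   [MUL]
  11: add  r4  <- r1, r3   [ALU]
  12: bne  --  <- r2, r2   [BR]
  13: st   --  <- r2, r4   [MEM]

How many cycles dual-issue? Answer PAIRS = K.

PAIRS = 6

  cy0 -> i0 (st) no-port MEM/MEM
  cy1 -> i1+i2 (ld sll) pair
  cy2 -> i3 (or) RAW r4
  cy3 -> i4+i5 (sll sub) pair
  cy4 -> i6+i7 (sub ld) pair
  cy5 -> i8+i9 (bne ld) pair
  cy6 -> i10+i11 (mulh add) pair
  cy7 -> i12+i13 (bne st) pair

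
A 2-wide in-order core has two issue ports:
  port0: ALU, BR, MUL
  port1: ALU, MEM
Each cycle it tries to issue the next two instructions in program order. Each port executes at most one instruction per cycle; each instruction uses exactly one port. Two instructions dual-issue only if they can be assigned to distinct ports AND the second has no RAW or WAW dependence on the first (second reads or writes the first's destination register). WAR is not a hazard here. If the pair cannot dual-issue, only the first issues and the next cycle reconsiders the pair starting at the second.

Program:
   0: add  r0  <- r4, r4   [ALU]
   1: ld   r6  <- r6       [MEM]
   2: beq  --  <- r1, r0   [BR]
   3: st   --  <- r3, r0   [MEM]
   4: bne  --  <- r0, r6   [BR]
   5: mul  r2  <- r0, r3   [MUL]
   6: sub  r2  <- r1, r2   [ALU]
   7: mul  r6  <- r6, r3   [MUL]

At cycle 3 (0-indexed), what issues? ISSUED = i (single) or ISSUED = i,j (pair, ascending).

ISSUED = 5

  cy0 -> i0,i1 (add/ld) dual
  cy1 -> i2,i3 (beq/st) dual
  cy2 -> i4 (bne) no-port BR/MUL
  cy3 -> i5 (mul) RAW+WAW r2
  cy4 -> i6,i7 (sub/mul) dual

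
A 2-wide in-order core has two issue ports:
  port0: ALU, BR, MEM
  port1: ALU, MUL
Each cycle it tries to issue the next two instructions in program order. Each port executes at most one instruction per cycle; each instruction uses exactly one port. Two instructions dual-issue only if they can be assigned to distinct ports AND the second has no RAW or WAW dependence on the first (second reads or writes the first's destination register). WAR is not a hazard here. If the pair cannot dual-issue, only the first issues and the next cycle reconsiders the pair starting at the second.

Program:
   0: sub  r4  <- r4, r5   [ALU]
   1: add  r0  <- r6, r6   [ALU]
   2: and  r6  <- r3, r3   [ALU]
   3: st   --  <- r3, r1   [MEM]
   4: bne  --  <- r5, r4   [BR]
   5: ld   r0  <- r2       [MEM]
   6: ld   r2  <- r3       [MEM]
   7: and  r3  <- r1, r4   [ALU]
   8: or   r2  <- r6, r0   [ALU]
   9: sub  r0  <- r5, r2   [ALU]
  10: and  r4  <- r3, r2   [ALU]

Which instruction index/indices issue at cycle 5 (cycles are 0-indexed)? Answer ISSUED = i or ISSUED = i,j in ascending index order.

ISSUED = 8

[0] i0,i1  sub.ALU add.ALU  -- pair
[1] i2,i3  and.ALU st.MEM  -- pair
[2] i4  bne.BR  -- no-port BR/MEM
[3] i5  ld.MEM  -- no-port MEM/MEM
[4] i6,i7  ld.MEM and.ALU  -- pair
[5] i8  or.ALU  -- RAW r2
[6] i9,i10  sub.ALU and.ALU  -- pair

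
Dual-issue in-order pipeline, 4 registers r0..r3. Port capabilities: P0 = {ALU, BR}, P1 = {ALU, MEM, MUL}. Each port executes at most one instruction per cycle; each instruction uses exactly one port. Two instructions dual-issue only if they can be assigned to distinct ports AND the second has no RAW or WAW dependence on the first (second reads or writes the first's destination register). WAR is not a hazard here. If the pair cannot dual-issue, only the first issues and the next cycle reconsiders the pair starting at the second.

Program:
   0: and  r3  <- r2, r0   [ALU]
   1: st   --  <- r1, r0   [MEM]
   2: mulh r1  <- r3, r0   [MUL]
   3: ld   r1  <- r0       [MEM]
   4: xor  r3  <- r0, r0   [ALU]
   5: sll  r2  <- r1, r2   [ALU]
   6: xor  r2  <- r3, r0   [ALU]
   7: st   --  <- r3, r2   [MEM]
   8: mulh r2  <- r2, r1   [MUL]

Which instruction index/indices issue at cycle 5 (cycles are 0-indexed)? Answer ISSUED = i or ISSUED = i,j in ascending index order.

0. and st @i0+i1  | dual
1. mulh @i2  | no-port MUL/MEM
2. ld xor @i3+i4  | dual
3. sll @i5  | WAW r2
4. xor @i6  | RAW r2
5. st @i7  | no-port MEM/MUL
6. mulh @i8  | tail

ISSUED = 7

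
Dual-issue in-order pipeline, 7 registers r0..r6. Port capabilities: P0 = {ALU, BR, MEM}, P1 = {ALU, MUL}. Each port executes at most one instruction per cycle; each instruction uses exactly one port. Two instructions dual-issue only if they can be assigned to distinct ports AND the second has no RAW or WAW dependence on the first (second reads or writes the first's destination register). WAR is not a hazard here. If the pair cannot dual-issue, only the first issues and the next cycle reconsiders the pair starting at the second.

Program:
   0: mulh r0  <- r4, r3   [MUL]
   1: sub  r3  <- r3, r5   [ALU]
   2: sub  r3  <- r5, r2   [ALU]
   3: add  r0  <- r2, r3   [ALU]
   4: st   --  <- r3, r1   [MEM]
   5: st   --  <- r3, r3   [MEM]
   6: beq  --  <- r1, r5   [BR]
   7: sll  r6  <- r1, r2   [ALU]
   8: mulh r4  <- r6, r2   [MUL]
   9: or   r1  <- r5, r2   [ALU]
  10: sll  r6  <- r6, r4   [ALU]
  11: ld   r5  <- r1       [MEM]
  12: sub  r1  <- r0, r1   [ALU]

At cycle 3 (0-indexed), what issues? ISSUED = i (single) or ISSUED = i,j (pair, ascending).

[0] i0&i1  mulh.MUL sub.ALU  -- 2-wide
[1] i2  sub.ALU  -- RAW r3
[2] i3&i4  add.ALU st.MEM  -- 2-wide
[3] i5  st.MEM  -- no-port MEM/BR
[4] i6&i7  beq.BR sll.ALU  -- 2-wide
[5] i8&i9  mulh.MUL or.ALU  -- 2-wide
[6] i10&i11  sll.ALU ld.MEM  -- 2-wide
[7] i12  sub.ALU  -- tail

ISSUED = 5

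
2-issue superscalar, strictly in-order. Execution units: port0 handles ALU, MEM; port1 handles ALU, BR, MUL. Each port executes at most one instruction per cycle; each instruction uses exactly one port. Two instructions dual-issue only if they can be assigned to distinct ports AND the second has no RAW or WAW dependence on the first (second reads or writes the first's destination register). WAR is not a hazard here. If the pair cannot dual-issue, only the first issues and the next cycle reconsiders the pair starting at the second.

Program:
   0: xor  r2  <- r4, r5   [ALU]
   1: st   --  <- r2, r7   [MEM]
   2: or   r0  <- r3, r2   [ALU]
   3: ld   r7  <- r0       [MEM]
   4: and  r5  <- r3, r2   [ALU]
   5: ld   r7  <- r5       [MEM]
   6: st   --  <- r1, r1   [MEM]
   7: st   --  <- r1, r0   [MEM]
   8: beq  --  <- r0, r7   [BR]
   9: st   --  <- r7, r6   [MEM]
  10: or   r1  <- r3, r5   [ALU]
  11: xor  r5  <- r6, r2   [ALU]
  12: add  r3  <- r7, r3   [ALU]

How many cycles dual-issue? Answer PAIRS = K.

c0: i0 xor  RAW r2
c1: i1/i2 st/or  dual
c2: i3/i4 ld/and  dual
c3: i5 ld  no-port MEM/MEM
c4: i6 st  no-port MEM/MEM
c5: i7/i8 st/beq  dual
c6: i9/i10 st/or  dual
c7: i11/i12 xor/add  dual

PAIRS = 5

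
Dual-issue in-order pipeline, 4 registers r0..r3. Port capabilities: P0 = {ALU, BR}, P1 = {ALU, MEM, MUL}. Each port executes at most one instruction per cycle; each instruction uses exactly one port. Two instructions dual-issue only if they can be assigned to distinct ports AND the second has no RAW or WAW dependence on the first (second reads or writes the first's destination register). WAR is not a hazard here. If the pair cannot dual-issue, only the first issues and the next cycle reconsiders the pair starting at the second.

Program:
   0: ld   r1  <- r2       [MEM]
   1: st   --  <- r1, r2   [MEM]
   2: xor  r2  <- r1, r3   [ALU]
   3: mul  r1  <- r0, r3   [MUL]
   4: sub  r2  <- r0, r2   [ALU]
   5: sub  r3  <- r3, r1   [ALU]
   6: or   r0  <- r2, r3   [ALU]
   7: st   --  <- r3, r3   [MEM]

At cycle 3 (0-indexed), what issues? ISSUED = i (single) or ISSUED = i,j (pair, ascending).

ISSUED = 5

#0 head=0: ld.MEM i0 no-port MEM/MEM
#1 head=1: st.MEM xor.ALU i1+i2 dual
#2 head=3: mul.MUL sub.ALU i3+i4 dual
#3 head=5: sub.ALU i5 RAW r3
#4 head=6: or.ALU st.MEM i6+i7 dual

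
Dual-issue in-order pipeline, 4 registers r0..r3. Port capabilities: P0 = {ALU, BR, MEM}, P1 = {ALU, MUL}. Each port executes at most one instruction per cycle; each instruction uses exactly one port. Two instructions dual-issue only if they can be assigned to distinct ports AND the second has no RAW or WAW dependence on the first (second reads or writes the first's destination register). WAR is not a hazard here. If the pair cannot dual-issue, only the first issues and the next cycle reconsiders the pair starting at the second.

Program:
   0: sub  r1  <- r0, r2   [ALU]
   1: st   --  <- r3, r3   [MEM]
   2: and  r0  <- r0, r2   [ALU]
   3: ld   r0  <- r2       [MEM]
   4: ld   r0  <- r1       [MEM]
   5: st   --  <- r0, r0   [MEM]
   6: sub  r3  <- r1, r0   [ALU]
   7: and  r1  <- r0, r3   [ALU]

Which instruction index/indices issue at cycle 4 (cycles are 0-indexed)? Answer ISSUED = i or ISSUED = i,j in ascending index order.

ISSUED = 5,6

#0 head=0: sub.ALU+st.MEM i0,i1 dual
#1 head=2: and.ALU i2 WAW r0
#2 head=3: ld.MEM i3 no-port MEM/MEM
#3 head=4: ld.MEM i4 no-port MEM/MEM
#4 head=5: st.MEM+sub.ALU i5,i6 dual
#5 head=7: and.ALU i7 tail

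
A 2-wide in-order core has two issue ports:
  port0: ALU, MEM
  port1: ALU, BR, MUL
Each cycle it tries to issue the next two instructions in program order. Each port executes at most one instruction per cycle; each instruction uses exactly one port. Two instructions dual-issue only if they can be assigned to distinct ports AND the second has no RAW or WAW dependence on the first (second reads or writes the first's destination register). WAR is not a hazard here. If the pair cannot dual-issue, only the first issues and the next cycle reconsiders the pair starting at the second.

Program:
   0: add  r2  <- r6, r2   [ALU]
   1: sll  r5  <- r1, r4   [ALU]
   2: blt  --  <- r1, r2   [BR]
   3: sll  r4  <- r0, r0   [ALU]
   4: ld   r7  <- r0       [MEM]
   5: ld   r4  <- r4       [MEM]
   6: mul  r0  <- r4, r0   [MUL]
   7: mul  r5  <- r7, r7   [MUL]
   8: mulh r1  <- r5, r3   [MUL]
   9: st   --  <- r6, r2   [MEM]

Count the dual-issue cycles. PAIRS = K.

PAIRS = 3

0. add+sll @i0+i1  | dual
1. blt+sll @i2+i3  | dual
2. ld @i4  | no-port MEM/MEM
3. ld @i5  | RAW r4
4. mul @i6  | no-port MUL/MUL
5. mul @i7  | no-port MUL/MUL
6. mulh+st @i8+i9  | dual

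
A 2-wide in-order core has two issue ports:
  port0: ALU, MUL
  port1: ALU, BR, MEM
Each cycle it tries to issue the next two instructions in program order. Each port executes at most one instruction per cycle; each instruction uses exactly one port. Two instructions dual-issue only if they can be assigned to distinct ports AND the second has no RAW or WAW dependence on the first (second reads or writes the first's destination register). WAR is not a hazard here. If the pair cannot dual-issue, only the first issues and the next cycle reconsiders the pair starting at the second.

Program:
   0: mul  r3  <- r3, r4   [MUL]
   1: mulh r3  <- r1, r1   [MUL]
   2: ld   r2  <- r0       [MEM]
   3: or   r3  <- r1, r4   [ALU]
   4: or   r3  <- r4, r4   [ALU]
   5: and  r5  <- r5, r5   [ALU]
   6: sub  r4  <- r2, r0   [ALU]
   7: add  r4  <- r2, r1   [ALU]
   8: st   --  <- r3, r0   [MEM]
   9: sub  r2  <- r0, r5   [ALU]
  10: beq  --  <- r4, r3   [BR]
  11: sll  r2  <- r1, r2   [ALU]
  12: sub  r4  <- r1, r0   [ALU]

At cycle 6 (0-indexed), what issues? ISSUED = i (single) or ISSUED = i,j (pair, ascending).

  cy0 -> i0 (mul) no-port MUL/MUL
  cy1 -> i1&i2 (mulh+ld) 2-wide
  cy2 -> i3 (or) WAW r3
  cy3 -> i4&i5 (or+and) 2-wide
  cy4 -> i6 (sub) WAW r4
  cy5 -> i7&i8 (add+st) 2-wide
  cy6 -> i9&i10 (sub+beq) 2-wide
  cy7 -> i11&i12 (sll+sub) 2-wide

ISSUED = 9,10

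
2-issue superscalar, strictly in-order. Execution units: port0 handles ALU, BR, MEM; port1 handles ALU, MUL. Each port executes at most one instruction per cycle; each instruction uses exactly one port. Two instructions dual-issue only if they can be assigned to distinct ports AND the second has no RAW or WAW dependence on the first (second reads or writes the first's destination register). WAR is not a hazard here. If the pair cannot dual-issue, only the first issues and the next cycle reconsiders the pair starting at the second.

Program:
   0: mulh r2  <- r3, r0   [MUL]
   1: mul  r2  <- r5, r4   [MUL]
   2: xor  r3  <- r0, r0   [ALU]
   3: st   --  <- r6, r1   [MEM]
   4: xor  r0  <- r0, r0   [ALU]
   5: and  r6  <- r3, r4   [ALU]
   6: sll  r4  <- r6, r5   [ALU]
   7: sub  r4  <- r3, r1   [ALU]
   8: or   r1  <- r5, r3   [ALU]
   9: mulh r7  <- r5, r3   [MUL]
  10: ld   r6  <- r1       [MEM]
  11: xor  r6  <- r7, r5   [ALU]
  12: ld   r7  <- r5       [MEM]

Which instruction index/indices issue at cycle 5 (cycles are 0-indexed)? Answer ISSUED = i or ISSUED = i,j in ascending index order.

ISSUED = 7,8

c0: i0 mulh.MUL  no-port MUL/MUL
c1: i1,i2 mul.MUL/xor.ALU  dual
c2: i3,i4 st.MEM/xor.ALU  dual
c3: i5 and.ALU  RAW r6
c4: i6 sll.ALU  WAW r4
c5: i7,i8 sub.ALU/or.ALU  dual
c6: i9,i10 mulh.MUL/ld.MEM  dual
c7: i11,i12 xor.ALU/ld.MEM  dual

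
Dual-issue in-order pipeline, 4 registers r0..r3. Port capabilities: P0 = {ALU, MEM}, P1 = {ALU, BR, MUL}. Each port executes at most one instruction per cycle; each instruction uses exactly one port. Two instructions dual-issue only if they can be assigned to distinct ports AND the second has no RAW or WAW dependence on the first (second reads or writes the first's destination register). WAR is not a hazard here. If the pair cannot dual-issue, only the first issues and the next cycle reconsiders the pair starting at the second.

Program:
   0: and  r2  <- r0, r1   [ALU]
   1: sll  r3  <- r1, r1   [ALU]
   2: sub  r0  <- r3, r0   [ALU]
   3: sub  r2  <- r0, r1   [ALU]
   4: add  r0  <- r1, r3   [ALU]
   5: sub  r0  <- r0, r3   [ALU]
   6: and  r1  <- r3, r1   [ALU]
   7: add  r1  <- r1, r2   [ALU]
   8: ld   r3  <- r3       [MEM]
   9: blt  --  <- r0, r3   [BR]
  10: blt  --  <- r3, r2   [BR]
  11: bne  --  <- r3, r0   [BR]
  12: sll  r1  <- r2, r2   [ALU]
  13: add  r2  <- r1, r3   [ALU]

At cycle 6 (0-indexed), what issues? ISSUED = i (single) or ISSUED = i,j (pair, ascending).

ISSUED = 10

  cy0 -> i0,i1 (and.ALU sll.ALU) dual
  cy1 -> i2 (sub.ALU) RAW r0
  cy2 -> i3,i4 (sub.ALU add.ALU) dual
  cy3 -> i5,i6 (sub.ALU and.ALU) dual
  cy4 -> i7,i8 (add.ALU ld.MEM) dual
  cy5 -> i9 (blt.BR) no-port BR/BR
  cy6 -> i10 (blt.BR) no-port BR/BR
  cy7 -> i11,i12 (bne.BR sll.ALU) dual
  cy8 -> i13 (add.ALU) tail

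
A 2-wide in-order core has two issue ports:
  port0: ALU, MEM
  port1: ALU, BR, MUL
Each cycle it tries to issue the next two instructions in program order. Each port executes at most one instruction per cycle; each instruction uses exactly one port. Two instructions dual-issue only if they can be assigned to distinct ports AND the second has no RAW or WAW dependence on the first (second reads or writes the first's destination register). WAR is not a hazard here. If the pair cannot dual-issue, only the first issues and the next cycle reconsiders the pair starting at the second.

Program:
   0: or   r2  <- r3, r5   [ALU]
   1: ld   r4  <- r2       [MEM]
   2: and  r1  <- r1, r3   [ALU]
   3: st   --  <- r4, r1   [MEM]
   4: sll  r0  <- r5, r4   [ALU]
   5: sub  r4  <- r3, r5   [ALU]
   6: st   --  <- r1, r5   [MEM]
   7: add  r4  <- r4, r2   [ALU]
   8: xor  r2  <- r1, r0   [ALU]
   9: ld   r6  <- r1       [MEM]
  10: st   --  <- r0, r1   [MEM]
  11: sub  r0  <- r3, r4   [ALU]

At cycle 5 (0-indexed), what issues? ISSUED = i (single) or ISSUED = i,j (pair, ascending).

ISSUED = 9

  cy0 -> i0 (or) RAW r2
  cy1 -> i1/i2 (ld;and) dual
  cy2 -> i3/i4 (st;sll) dual
  cy3 -> i5/i6 (sub;st) dual
  cy4 -> i7/i8 (add;xor) dual
  cy5 -> i9 (ld) no-port MEM/MEM
  cy6 -> i10/i11 (st;sub) dual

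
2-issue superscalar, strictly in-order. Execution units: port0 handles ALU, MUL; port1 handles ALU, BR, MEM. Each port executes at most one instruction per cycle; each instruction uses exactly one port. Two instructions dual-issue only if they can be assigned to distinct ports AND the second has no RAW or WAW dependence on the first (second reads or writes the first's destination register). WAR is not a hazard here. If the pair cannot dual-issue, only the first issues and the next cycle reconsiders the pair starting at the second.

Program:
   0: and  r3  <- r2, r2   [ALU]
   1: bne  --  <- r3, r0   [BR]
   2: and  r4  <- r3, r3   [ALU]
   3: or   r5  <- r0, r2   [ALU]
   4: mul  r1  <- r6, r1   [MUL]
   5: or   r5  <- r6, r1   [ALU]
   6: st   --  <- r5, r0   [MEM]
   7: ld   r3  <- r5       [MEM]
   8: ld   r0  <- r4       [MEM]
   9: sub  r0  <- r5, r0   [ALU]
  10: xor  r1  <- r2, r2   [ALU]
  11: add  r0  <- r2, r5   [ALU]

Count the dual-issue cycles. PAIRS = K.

[0] i0  and  -- RAW r3
[1] i1+i2  bne+and  -- 2-wide
[2] i3+i4  or+mul  -- 2-wide
[3] i5  or  -- RAW r5
[4] i6  st  -- no-port MEM/MEM
[5] i7  ld  -- no-port MEM/MEM
[6] i8  ld  -- RAW+WAW r0
[7] i9+i10  sub+xor  -- 2-wide
[8] i11  add  -- tail

PAIRS = 3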